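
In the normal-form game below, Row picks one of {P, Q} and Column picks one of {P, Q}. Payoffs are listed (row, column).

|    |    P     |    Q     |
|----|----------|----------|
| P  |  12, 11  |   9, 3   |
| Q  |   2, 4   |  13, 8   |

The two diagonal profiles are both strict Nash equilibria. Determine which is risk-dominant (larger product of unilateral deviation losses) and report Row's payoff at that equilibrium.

12

At both P: Row loses 12 − 2 = 10 by deviating; Column loses 11 − 3 = 8. Product = 10·8 = 80.
At both Q: Row loses 13 − 9 = 4 by deviating; Column loses 8 − 4 = 4. Product = 4·4 = 16.
80 > 16, so both P is risk-dominant. Row's payoff there is 12.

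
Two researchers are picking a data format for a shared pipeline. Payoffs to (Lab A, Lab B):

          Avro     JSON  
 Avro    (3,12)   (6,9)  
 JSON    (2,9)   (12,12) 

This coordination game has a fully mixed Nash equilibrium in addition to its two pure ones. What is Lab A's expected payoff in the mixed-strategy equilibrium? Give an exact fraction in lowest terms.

Lab B mixes with probability q on Avro, chosen so Lab A is indifferent: 3q + 6(1−q) = 2q + 12(1−q) gives q = 6/7.
Lab A's expected payoff (from either row, since indifferent) is 3·6/7 + 6·1/7 = 24/7.

24/7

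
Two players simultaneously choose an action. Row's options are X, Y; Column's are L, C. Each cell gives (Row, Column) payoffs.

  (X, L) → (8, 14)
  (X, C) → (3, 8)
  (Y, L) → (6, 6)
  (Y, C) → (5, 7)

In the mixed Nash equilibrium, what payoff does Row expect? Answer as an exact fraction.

11/2

Column mixes with probability q on L, chosen so Row is indifferent: 8q + 3(1−q) = 6q + 5(1−q) gives q = 1/2.
Row's expected payoff (from either row, since indifferent) is 8·1/2 + 3·1/2 = 11/2.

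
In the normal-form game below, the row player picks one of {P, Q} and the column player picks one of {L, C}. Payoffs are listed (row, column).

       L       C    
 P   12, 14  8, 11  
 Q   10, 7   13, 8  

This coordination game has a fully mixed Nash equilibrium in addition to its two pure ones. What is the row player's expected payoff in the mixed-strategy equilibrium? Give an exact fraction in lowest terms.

The column player mixes with probability q on L, chosen so the row player is indifferent: 12q + 8(1−q) = 10q + 13(1−q) gives q = 5/7.
The row player's expected payoff (from either row, since indifferent) is 12·5/7 + 8·2/7 = 76/7.

76/7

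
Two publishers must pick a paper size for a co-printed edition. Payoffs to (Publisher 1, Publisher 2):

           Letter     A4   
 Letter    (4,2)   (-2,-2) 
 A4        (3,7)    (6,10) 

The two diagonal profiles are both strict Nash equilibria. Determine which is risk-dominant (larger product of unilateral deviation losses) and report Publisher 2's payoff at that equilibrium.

10

At both Letter: Publisher 1 loses 4 − 3 = 1 by deviating; Publisher 2 loses 2 − (-2) = 4. Product = 1·4 = 4.
At both A4: Publisher 1 loses 6 − (-2) = 8 by deviating; Publisher 2 loses 10 − 7 = 3. Product = 8·3 = 24.
24 > 4, so both A4 is risk-dominant. Publisher 2's payoff there is 10.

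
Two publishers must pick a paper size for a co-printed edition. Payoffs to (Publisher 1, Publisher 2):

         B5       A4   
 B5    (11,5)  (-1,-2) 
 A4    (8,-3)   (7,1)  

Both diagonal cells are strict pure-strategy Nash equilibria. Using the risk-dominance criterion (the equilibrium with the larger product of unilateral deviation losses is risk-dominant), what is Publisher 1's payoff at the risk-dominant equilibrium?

At both B5: Publisher 1 loses 11 − 8 = 3 by deviating; Publisher 2 loses 5 − (-2) = 7. Product = 3·7 = 21.
At both A4: Publisher 1 loses 7 − (-1) = 8 by deviating; Publisher 2 loses 1 − (-3) = 4. Product = 8·4 = 32.
32 > 21, so both A4 is risk-dominant. Publisher 1's payoff there is 7.

7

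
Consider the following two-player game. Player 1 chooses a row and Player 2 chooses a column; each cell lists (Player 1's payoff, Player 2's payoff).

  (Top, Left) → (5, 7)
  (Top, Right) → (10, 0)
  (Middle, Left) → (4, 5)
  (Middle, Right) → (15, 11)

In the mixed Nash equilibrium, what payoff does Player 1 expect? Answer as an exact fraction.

Player 2 mixes with probability q on Left, chosen so Player 1 is indifferent: 5q + 10(1−q) = 4q + 15(1−q) gives q = 5/6.
Player 1's expected payoff (from either row, since indifferent) is 5·5/6 + 10·1/6 = 35/6.

35/6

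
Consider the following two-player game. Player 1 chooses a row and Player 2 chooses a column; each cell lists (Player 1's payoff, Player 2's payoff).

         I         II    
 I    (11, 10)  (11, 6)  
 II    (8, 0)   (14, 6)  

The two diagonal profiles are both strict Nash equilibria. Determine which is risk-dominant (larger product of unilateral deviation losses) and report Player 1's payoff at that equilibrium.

14

At both I: Player 1 loses 11 − 8 = 3 by deviating; Player 2 loses 10 − 6 = 4. Product = 3·4 = 12.
At both II: Player 1 loses 14 − 11 = 3 by deviating; Player 2 loses 6 − 0 = 6. Product = 3·6 = 18.
18 > 12, so both II is risk-dominant. Player 1's payoff there is 14.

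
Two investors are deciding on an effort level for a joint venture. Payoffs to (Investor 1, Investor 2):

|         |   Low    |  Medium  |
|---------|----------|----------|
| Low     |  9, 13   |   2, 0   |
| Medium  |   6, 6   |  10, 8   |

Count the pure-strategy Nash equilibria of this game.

2

Both Low: Investor 1 gets 9 (best alternative 6); Investor 2 gets 13 (best alternative 0). Neither deviates — NE.
Both Medium: Investor 1 gets 10 (best alternative 2); Investor 2 gets 8 (best alternative 6). Neither deviates — NE.
(Medium, Low) is not a NE: Investor 1 would switch to Low (9 > 6).
No other cell survives both best-response checks, so there are 2 pure NE.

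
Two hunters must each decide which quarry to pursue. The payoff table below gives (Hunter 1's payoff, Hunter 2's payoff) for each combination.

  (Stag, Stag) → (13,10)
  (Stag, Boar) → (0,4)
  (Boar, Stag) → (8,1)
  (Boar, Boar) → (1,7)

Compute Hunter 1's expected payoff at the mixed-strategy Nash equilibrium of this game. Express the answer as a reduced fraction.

Hunter 2 mixes with probability q on Stag, chosen so Hunter 1 is indifferent: 13q + 0(1−q) = 8q + 1(1−q) gives q = 1/6.
Hunter 1's expected payoff (from either row, since indifferent) is 13·1/6 + 0·5/6 = 13/6.

13/6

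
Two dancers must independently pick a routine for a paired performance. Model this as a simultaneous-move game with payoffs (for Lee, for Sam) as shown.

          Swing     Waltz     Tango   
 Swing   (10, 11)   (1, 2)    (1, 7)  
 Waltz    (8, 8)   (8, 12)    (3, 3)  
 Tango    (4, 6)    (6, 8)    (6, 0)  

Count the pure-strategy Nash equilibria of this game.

2

Both Swing: Lee gets 10 (best alternative 8); Sam gets 11 (best alternative 7). Neither deviates — NE.
Both Waltz: Lee gets 8 (best alternative 6); Sam gets 12 (best alternative 8). Neither deviates — NE.
Both Tango is not a NE: Sam would switch to Waltz (8 > 0).
No other cell survives both best-response checks, so there are 2 pure NE.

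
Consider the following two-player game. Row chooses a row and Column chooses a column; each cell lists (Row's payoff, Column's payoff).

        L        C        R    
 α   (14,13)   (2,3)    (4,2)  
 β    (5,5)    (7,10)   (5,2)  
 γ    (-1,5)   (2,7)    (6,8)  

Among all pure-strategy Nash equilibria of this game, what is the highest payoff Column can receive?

(α, L) is a pure NE (Row: 14 ≥ 5; Column: 13 ≥ 3). Column gets 13.
(β, C) is a pure NE (Row: 7 ≥ 2; Column: 10 ≥ 5). Column gets 10.
(γ, R) is a pure NE (Row: 6 ≥ 5; Column: 8 ≥ 7). Column gets 8.
Every other cell has a profitable deviation for at least one player. Highest of {13, 10, 8} is 13.

13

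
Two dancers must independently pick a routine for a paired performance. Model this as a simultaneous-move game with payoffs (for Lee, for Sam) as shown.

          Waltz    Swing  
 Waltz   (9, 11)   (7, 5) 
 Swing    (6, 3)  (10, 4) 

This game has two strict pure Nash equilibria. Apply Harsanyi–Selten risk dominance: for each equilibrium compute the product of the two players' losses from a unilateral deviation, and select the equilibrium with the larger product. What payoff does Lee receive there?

At both Waltz: Lee loses 9 − 6 = 3 by deviating; Sam loses 11 − 5 = 6. Product = 3·6 = 18.
At both Swing: Lee loses 10 − 7 = 3 by deviating; Sam loses 4 − 3 = 1. Product = 3·1 = 3.
18 > 3, so both Waltz is risk-dominant. Lee's payoff there is 9.

9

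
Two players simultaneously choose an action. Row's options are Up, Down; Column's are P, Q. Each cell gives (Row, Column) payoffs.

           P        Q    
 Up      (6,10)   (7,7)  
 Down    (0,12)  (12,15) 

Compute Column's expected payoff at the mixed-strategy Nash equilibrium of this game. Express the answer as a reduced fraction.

11

Row mixes with probability p on Up, chosen so Column is indifferent: 10p + 12(1−p) = 7p + 15(1−p) gives p = 1/2.
Column's expected payoff is 10·1/2 + 12·1/2 = 11.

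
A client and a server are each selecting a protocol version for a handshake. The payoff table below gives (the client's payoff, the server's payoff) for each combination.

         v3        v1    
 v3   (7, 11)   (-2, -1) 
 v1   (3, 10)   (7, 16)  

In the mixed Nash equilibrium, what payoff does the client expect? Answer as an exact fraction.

55/13

The server mixes with probability q on v3, chosen so the client is indifferent: 7q + (-2)(1−q) = 3q + 7(1−q) gives q = 9/13.
The client's expected payoff (from either row, since indifferent) is 7·9/13 + (-2)·4/13 = 55/13.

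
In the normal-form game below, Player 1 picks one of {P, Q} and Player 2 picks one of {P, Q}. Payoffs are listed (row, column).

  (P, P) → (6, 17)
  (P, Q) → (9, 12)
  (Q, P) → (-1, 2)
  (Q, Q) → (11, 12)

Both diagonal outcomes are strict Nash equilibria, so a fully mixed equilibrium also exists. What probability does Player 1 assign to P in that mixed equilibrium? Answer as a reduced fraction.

Player 1's mix p on P must make Player 2 indifferent between P and Q.
Player 2's payoff from P: 17p + 2(1−p). From Q: 12p + 12(1−p).
Set equal: 5p = 10(1−p) → p = 10/15 = 2/3.

2/3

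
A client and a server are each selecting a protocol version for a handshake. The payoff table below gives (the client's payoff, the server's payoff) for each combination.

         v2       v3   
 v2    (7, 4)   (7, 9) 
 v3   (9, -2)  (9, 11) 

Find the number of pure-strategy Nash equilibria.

1

Both v3: the client gets 9 (best alternative 7); the server gets 11 (best alternative -2). Neither deviates — NE.
Both v2 is not a NE: the client would switch to v3 (9 > 7).
No other cell survives both best-response checks, so there is 1 pure NE.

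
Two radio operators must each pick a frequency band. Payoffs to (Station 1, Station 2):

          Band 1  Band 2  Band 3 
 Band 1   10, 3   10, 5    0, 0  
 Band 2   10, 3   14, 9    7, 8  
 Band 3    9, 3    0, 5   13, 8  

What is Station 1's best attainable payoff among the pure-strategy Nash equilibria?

14

Both Band 2 is a pure NE (Station 1: 14 ≥ 10; Station 2: 9 ≥ 8). Station 1 gets 14.
Both Band 3 is a pure NE (Station 1: 13 ≥ 7; Station 2: 8 ≥ 5). Station 1 gets 13.
Every other cell has a profitable deviation for at least one player. Highest of {14, 13} is 14.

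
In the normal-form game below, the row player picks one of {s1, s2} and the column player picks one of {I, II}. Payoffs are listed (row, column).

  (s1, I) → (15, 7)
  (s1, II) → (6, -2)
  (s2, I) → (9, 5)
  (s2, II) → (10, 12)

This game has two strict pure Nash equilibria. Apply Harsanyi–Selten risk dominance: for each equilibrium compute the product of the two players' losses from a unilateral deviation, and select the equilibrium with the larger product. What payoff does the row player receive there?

15

At (s1, I): the row player loses 15 − 9 = 6 by deviating; the column player loses 7 − (-2) = 9. Product = 6·9 = 54.
At (s2, II): the row player loses 10 − 6 = 4 by deviating; the column player loses 12 − 5 = 7. Product = 4·7 = 28.
54 > 28, so (s1, I) is risk-dominant. The row player's payoff there is 15.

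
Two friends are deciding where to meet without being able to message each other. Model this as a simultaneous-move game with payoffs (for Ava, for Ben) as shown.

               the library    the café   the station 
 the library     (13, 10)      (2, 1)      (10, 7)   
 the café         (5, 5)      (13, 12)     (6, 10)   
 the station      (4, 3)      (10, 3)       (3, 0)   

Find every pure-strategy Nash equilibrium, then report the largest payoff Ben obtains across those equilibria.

Both the library is a pure NE (Ava: 13 ≥ 5; Ben: 10 ≥ 7). Ben gets 10.
Both the café is a pure NE (Ava: 13 ≥ 10; Ben: 12 ≥ 10). Ben gets 12.
Every other cell has a profitable deviation for at least one player. Highest of {10, 12} is 12.

12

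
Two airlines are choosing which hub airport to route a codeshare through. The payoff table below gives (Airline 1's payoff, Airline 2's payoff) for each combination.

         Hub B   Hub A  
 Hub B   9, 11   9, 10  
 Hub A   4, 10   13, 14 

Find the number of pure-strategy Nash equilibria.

2

Both Hub B: Airline 1 gets 9 (best alternative 4); Airline 2 gets 11 (best alternative 10). Neither deviates — NE.
Both Hub A: Airline 1 gets 13 (best alternative 9); Airline 2 gets 14 (best alternative 10). Neither deviates — NE.
(Hub A, Hub B) is not a NE: Airline 1 would switch to Hub B (9 > 4).
No other cell survives both best-response checks, so there are 2 pure NE.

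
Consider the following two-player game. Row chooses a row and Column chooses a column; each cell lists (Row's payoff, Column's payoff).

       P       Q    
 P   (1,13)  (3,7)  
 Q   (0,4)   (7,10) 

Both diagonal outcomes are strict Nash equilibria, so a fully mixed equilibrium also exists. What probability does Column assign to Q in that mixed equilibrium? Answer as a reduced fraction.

1/5

Column's mix q on P must make Row indifferent between P and Q.
Row's payoff from P: 1q + 3(1−q). From Q: 0q + 7(1−q).
Set equal: 1q = 4(1−q) → q = 4/5.
Probability on Q is 1 − 4/5 = 1/5.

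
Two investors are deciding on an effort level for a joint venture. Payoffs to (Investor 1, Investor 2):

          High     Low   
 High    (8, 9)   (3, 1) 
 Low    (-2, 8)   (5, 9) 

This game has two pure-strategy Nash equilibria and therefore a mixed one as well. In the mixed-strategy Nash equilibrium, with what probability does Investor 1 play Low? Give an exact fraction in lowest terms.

Investor 1's mix p on High must make Investor 2 indifferent between High and Low.
Investor 2's payoff from High: 9p + 8(1−p). From Low: 1p + 9(1−p).
Set equal: 8p = 1(1−p) → p = 1/9.
Probability on Low is 1 − 1/9 = 8/9.

8/9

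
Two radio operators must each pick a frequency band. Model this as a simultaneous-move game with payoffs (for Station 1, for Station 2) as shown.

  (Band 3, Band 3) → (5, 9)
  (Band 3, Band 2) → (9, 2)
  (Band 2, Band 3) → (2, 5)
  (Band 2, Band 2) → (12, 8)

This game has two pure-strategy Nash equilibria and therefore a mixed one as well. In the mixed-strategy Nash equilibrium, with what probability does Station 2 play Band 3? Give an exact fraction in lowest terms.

1/2

Station 2's mix q on Band 3 must make Station 1 indifferent between Band 3 and Band 2.
Station 1's payoff from Band 3: 5q + 9(1−q). From Band 2: 2q + 12(1−q).
Set equal: 3q = 3(1−q) → q = 3/6 = 1/2.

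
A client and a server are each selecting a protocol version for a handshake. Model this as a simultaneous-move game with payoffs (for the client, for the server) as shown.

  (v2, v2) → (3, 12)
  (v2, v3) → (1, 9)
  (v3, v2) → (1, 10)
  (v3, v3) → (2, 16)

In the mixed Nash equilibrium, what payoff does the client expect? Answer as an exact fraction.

5/3

The server mixes with probability q on v2, chosen so the client is indifferent: 3q + 1(1−q) = 1q + 2(1−q) gives q = 1/3.
The client's expected payoff (from either row, since indifferent) is 3·1/3 + 1·2/3 = 5/3.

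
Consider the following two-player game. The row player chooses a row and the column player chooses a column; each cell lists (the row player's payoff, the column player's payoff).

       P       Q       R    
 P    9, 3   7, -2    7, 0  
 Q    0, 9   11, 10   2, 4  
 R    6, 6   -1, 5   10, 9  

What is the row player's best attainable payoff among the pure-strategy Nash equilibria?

11

Both P is a pure NE (the row player: 9 ≥ 6; the column player: 3 ≥ 0). The row player gets 9.
Both Q is a pure NE (the row player: 11 ≥ 7; the column player: 10 ≥ 9). The row player gets 11.
Both R is a pure NE (the row player: 10 ≥ 7; the column player: 9 ≥ 6). The row player gets 10.
Every other cell has a profitable deviation for at least one player. Highest of {9, 11, 10} is 11.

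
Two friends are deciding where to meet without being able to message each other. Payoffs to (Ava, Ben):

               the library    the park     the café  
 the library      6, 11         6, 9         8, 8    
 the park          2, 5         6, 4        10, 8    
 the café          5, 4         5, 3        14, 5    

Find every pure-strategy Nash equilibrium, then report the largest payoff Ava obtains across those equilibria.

14

Both the library is a pure NE (Ava: 6 ≥ 5; Ben: 11 ≥ 9). Ava gets 6.
Both the café is a pure NE (Ava: 14 ≥ 10; Ben: 5 ≥ 4). Ava gets 14.
Every other cell has a profitable deviation for at least one player. Highest of {6, 14} is 14.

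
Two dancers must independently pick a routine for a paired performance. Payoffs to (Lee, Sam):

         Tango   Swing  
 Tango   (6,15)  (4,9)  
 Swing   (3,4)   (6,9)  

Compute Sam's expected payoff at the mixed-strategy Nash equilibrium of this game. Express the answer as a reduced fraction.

9

Lee mixes with probability p on Tango, chosen so Sam is indifferent: 15p + 4(1−p) = 9p + 9(1−p) gives p = 5/11.
Sam's expected payoff is 15·5/11 + 4·6/11 = 9.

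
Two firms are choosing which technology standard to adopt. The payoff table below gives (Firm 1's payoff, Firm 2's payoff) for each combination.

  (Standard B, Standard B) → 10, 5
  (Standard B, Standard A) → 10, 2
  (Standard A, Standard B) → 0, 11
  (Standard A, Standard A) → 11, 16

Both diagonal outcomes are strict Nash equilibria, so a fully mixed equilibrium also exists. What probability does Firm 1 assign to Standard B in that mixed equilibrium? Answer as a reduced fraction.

Firm 1's mix p on Standard B must make Firm 2 indifferent between Standard B and Standard A.
Firm 2's payoff from Standard B: 5p + 11(1−p). From Standard A: 2p + 16(1−p).
Set equal: 3p = 5(1−p) → p = 5/8.

5/8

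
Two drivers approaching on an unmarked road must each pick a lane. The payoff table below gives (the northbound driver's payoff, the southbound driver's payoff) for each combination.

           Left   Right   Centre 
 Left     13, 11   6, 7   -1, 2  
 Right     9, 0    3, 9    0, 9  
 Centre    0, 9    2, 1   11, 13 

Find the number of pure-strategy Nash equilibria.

Both Left: the northbound driver gets 13 (best alternative 9); the southbound driver gets 11 (best alternative 7). Neither deviates — NE.
Both Centre: the northbound driver gets 11 (best alternative 0); the southbound driver gets 13 (best alternative 9). Neither deviates — NE.
Both Right is not a NE: the northbound driver would switch to Left (6 > 3).
No other cell survives both best-response checks, so there are 2 pure NE.

2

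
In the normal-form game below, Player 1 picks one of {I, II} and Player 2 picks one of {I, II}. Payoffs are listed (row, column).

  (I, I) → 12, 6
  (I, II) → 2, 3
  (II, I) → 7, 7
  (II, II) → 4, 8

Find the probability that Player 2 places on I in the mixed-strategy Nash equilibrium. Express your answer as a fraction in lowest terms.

Player 2's mix q on I must make Player 1 indifferent between I and II.
Player 1's payoff from I: 12q + 2(1−q). From II: 7q + 4(1−q).
Set equal: 5q = 2(1−q) → q = 2/7.

2/7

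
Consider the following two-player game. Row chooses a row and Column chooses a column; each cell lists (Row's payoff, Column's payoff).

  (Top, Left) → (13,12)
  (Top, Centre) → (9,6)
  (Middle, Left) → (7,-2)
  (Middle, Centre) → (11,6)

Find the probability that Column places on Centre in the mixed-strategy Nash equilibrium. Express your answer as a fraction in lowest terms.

3/4

Column's mix q on Left must make Row indifferent between Top and Middle.
Row's payoff from Top: 13q + 9(1−q). From Middle: 7q + 11(1−q).
Set equal: 6q = 2(1−q) → q = 2/8 = 1/4.
Probability on Centre is 1 − 1/4 = 3/4.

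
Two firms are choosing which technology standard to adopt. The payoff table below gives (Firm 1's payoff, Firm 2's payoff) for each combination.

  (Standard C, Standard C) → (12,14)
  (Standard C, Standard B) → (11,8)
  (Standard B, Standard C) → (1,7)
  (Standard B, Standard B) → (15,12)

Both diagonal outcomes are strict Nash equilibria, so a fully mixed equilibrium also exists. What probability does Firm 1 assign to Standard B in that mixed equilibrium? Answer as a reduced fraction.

Firm 1's mix p on Standard C must make Firm 2 indifferent between Standard C and Standard B.
Firm 2's payoff from Standard C: 14p + 7(1−p). From Standard B: 8p + 12(1−p).
Set equal: 6p = 5(1−p) → p = 5/11.
Probability on Standard B is 1 − 5/11 = 6/11.

6/11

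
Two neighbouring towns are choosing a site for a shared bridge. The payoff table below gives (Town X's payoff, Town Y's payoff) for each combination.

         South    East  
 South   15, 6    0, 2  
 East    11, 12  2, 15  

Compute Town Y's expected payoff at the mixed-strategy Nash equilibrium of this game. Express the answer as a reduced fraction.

Town X mixes with probability p on South, chosen so Town Y is indifferent: 6p + 12(1−p) = 2p + 15(1−p) gives p = 3/7.
Town Y's expected payoff is 6·3/7 + 12·4/7 = 66/7.

66/7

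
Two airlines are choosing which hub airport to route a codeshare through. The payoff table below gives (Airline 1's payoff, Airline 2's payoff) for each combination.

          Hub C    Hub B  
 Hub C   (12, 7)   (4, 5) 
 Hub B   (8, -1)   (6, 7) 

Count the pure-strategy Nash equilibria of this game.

2

Both Hub C: Airline 1 gets 12 (best alternative 8); Airline 2 gets 7 (best alternative 5). Neither deviates — NE.
Both Hub B: Airline 1 gets 6 (best alternative 4); Airline 2 gets 7 (best alternative -1). Neither deviates — NE.
(Hub C, Hub B) is not a NE: Airline 1 would switch to Hub B (6 > 4).
No other cell survives both best-response checks, so there are 2 pure NE.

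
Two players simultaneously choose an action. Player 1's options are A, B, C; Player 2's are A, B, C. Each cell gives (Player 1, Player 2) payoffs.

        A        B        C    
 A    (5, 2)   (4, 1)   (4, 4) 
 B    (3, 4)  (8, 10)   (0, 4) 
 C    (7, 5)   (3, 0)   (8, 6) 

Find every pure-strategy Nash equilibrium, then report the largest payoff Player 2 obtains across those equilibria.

Both B is a pure NE (Player 1: 8 ≥ 4; Player 2: 10 ≥ 4). Player 2 gets 10.
Both C is a pure NE (Player 1: 8 ≥ 4; Player 2: 6 ≥ 5). Player 2 gets 6.
Every other cell has a profitable deviation for at least one player. Highest of {10, 6} is 10.

10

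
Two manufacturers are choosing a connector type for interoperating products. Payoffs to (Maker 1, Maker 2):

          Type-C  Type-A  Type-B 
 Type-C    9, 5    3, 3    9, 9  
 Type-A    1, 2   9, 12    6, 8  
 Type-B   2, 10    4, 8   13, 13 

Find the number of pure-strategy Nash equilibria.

2

Both Type-A: Maker 1 gets 9 (best alternative 4); Maker 2 gets 12 (best alternative 8). Neither deviates — NE.
Both Type-B: Maker 1 gets 13 (best alternative 9); Maker 2 gets 13 (best alternative 10). Neither deviates — NE.
Both Type-C is not a NE: Maker 2 would switch to Type-B (9 > 5).
No other cell survives both best-response checks, so there are 2 pure NE.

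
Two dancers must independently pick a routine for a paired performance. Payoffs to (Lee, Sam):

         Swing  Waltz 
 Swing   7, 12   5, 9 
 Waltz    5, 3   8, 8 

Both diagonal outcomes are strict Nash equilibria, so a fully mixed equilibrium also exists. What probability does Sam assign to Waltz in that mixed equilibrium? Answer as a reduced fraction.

2/5

Sam's mix q on Swing must make Lee indifferent between Swing and Waltz.
Lee's payoff from Swing: 7q + 5(1−q). From Waltz: 5q + 8(1−q).
Set equal: 2q = 3(1−q) → q = 3/5.
Probability on Waltz is 1 − 3/5 = 2/5.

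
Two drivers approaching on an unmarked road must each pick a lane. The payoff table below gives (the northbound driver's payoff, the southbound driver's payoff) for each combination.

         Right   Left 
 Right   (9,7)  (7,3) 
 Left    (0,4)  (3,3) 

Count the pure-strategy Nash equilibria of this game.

Both Right: the northbound driver gets 9 (best alternative 0); the southbound driver gets 7 (best alternative 3). Neither deviates — NE.
Both Left is not a NE: the northbound driver would switch to Right (7 > 3).
No other cell survives both best-response checks, so there is 1 pure NE.

1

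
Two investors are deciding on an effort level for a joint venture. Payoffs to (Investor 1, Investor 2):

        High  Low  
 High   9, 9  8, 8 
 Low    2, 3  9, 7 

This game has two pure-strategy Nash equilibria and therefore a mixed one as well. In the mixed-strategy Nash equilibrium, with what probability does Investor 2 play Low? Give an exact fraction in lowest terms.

7/8

Investor 2's mix q on High must make Investor 1 indifferent between High and Low.
Investor 1's payoff from High: 9q + 8(1−q). From Low: 2q + 9(1−q).
Set equal: 7q = 1(1−q) → q = 1/8.
Probability on Low is 1 − 1/8 = 7/8.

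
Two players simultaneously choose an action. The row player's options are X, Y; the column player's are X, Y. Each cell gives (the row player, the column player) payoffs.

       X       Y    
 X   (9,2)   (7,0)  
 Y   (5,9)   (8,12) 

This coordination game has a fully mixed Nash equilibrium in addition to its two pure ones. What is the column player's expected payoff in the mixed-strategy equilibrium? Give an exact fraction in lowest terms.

The row player mixes with probability p on X, chosen so the column player is indifferent: 2p + 9(1−p) = 0p + 12(1−p) gives p = 3/5.
The column player's expected payoff is 2·3/5 + 9·2/5 = 24/5.

24/5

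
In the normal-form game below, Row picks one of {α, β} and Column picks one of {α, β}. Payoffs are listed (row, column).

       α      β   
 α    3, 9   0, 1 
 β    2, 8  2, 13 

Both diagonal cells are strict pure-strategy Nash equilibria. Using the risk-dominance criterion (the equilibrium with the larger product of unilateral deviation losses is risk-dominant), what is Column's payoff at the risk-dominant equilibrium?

At both α: Row loses 3 − 2 = 1 by deviating; Column loses 9 − 1 = 8. Product = 1·8 = 8.
At both β: Row loses 2 − 0 = 2 by deviating; Column loses 13 − 8 = 5. Product = 2·5 = 10.
10 > 8, so both β is risk-dominant. Column's payoff there is 13.

13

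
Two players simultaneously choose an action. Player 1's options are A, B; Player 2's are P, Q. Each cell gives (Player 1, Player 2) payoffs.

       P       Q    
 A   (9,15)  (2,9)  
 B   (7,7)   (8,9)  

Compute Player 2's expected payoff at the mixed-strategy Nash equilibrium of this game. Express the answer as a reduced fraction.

Player 1 mixes with probability p on A, chosen so Player 2 is indifferent: 15p + 7(1−p) = 9p + 9(1−p) gives p = 1/4.
Player 2's expected payoff is 15·1/4 + 7·3/4 = 9.

9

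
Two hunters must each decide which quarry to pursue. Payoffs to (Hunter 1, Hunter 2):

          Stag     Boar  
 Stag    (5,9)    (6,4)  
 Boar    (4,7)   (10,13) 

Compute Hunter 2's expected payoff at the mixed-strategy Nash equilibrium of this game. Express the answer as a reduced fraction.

89/11

Hunter 1 mixes with probability p on Stag, chosen so Hunter 2 is indifferent: 9p + 7(1−p) = 4p + 13(1−p) gives p = 6/11.
Hunter 2's expected payoff is 9·6/11 + 7·5/11 = 89/11.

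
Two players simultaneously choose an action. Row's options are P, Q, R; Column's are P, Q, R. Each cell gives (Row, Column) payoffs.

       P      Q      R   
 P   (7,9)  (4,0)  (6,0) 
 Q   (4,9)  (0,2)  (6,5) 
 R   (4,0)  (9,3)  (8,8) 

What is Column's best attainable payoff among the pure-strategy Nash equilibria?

9

Both P is a pure NE (Row: 7 ≥ 4; Column: 9 ≥ 0). Column gets 9.
Both R is a pure NE (Row: 8 ≥ 6; Column: 8 ≥ 3). Column gets 8.
Every other cell has a profitable deviation for at least one player. Highest of {9, 8} is 9.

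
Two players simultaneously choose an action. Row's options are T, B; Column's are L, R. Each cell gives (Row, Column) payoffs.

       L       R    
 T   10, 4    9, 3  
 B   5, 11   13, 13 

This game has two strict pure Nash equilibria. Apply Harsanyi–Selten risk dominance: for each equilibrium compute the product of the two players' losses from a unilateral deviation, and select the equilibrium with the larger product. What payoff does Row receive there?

At (T, L): Row loses 10 − 5 = 5 by deviating; Column loses 4 − 3 = 1. Product = 5·1 = 5.
At (B, R): Row loses 13 − 9 = 4 by deviating; Column loses 13 − 11 = 2. Product = 4·2 = 8.
8 > 5, so (B, R) is risk-dominant. Row's payoff there is 13.

13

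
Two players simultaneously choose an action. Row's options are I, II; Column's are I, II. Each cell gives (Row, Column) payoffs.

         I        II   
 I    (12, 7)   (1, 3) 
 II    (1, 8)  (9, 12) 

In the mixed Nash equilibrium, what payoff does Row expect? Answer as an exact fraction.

107/19

Column mixes with probability q on I, chosen so Row is indifferent: 12q + 1(1−q) = 1q + 9(1−q) gives q = 8/19.
Row's expected payoff (from either row, since indifferent) is 12·8/19 + 1·11/19 = 107/19.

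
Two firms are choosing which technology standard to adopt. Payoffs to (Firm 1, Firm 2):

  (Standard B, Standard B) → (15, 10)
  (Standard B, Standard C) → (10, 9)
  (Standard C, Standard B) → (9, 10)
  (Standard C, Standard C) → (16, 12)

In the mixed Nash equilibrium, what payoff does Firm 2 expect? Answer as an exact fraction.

Firm 1 mixes with probability p on Standard B, chosen so Firm 2 is indifferent: 10p + 10(1−p) = 9p + 12(1−p) gives p = 2/3.
Firm 2's expected payoff is 10·2/3 + 10·1/3 = 10.

10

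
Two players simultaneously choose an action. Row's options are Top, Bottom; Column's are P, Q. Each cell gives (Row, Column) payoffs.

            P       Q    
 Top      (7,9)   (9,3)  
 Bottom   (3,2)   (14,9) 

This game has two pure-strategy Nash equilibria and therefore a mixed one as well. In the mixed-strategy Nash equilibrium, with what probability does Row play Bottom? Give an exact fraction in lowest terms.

Row's mix p on Top must make Column indifferent between P and Q.
Column's payoff from P: 9p + 2(1−p). From Q: 3p + 9(1−p).
Set equal: 6p = 7(1−p) → p = 7/13.
Probability on Bottom is 1 − 7/13 = 6/13.

6/13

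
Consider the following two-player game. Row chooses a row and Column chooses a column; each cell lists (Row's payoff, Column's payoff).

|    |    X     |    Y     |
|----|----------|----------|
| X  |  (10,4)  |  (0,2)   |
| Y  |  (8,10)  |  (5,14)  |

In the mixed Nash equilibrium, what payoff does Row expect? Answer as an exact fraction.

Column mixes with probability q on X, chosen so Row is indifferent: 10q + 0(1−q) = 8q + 5(1−q) gives q = 5/7.
Row's expected payoff (from either row, since indifferent) is 10·5/7 + 0·2/7 = 50/7.

50/7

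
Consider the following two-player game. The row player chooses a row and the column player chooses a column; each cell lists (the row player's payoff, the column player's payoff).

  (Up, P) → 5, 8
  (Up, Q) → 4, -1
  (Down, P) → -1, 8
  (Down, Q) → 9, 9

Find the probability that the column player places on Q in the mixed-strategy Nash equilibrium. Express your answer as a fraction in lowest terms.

6/11

The column player's mix q on P must make the row player indifferent between Up and Down.
The row player's payoff from Up: 5q + 4(1−q). From Down: (-1)q + 9(1−q).
Set equal: 6q = 5(1−q) → q = 5/11.
Probability on Q is 1 − 5/11 = 6/11.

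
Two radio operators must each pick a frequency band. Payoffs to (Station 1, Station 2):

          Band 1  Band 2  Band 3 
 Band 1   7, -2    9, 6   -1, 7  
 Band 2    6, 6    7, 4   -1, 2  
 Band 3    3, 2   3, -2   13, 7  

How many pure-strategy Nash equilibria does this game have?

1

Both Band 3: Station 1 gets 13 (best alternative -1); Station 2 gets 7 (best alternative 2). Neither deviates — NE.
Both Band 2 is not a NE: Station 1 would switch to Band 1 (9 > 7).
No other cell survives both best-response checks, so there is 1 pure NE.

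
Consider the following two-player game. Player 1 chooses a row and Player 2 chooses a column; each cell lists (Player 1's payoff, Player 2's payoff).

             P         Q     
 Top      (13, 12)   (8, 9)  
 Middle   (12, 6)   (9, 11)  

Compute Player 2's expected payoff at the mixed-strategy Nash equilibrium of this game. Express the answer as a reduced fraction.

Player 1 mixes with probability p on Top, chosen so Player 2 is indifferent: 12p + 6(1−p) = 9p + 11(1−p) gives p = 5/8.
Player 2's expected payoff is 12·5/8 + 6·3/8 = 39/4.

39/4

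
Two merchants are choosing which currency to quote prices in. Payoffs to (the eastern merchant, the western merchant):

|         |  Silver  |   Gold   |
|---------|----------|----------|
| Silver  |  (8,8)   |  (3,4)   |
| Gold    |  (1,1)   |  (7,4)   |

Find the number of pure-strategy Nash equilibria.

Both Silver: the eastern merchant gets 8 (best alternative 1); the western merchant gets 8 (best alternative 4). Neither deviates — NE.
Both Gold: the eastern merchant gets 7 (best alternative 3); the western merchant gets 4 (best alternative 1). Neither deviates — NE.
(Gold, Silver) is not a NE: the eastern merchant would switch to Silver (8 > 1).
No other cell survives both best-response checks, so there are 2 pure NE.

2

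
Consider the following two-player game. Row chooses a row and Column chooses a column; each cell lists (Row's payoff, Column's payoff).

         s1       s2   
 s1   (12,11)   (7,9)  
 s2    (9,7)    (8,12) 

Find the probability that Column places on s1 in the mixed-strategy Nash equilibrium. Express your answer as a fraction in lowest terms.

Column's mix q on s1 must make Row indifferent between s1 and s2.
Row's payoff from s1: 12q + 7(1−q). From s2: 9q + 8(1−q).
Set equal: 3q = 1(1−q) → q = 1/4.

1/4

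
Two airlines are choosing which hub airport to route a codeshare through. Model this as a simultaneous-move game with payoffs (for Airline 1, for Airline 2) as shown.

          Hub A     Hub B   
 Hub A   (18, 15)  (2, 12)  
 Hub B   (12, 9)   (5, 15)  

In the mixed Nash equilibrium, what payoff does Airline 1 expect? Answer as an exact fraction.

22/3

Airline 2 mixes with probability q on Hub A, chosen so Airline 1 is indifferent: 18q + 2(1−q) = 12q + 5(1−q) gives q = 1/3.
Airline 1's expected payoff (from either row, since indifferent) is 18·1/3 + 2·2/3 = 22/3.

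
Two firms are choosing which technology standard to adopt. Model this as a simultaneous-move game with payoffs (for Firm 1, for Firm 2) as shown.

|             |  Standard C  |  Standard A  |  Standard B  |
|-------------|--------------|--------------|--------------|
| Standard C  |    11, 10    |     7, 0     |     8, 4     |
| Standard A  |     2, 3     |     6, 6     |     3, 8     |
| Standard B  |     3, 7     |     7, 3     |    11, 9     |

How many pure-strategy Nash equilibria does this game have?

2

Both Standard C: Firm 1 gets 11 (best alternative 3); Firm 2 gets 10 (best alternative 4). Neither deviates — NE.
Both Standard B: Firm 1 gets 11 (best alternative 8); Firm 2 gets 9 (best alternative 7). Neither deviates — NE.
Both Standard A is not a NE: Firm 1 would switch to Standard C (7 > 6).
No other cell survives both best-response checks, so there are 2 pure NE.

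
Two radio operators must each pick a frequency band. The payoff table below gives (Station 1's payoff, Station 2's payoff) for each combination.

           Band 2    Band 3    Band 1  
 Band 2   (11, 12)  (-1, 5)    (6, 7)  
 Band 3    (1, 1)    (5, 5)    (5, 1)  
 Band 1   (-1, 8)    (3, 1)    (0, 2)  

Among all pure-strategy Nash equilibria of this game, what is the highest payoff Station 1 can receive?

11

Both Band 2 is a pure NE (Station 1: 11 ≥ 1; Station 2: 12 ≥ 7). Station 1 gets 11.
Both Band 3 is a pure NE (Station 1: 5 ≥ 3; Station 2: 5 ≥ 1). Station 1 gets 5.
Every other cell has a profitable deviation for at least one player. Highest of {11, 5} is 11.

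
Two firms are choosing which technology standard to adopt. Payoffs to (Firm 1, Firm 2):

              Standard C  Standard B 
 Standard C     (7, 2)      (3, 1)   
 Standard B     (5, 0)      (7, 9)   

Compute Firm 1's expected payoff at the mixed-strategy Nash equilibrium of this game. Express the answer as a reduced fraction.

Firm 2 mixes with probability q on Standard C, chosen so Firm 1 is indifferent: 7q + 3(1−q) = 5q + 7(1−q) gives q = 2/3.
Firm 1's expected payoff (from either row, since indifferent) is 7·2/3 + 3·1/3 = 17/3.

17/3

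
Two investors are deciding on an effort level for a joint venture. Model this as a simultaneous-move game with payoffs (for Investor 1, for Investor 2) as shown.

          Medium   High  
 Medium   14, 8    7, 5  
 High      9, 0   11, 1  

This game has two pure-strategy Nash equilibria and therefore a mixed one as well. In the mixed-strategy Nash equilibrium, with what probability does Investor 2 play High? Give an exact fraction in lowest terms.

Investor 2's mix q on Medium must make Investor 1 indifferent between Medium and High.
Investor 1's payoff from Medium: 14q + 7(1−q). From High: 9q + 11(1−q).
Set equal: 5q = 4(1−q) → q = 4/9.
Probability on High is 1 − 4/9 = 5/9.

5/9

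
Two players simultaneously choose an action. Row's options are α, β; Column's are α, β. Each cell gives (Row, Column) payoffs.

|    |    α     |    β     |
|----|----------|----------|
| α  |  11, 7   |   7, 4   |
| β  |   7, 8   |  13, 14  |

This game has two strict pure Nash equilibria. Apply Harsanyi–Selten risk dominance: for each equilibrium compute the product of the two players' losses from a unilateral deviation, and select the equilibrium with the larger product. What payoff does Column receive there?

At both α: Row loses 11 − 7 = 4 by deviating; Column loses 7 − 4 = 3. Product = 4·3 = 12.
At both β: Row loses 13 − 7 = 6 by deviating; Column loses 14 − 8 = 6. Product = 6·6 = 36.
36 > 12, so both β is risk-dominant. Column's payoff there is 14.

14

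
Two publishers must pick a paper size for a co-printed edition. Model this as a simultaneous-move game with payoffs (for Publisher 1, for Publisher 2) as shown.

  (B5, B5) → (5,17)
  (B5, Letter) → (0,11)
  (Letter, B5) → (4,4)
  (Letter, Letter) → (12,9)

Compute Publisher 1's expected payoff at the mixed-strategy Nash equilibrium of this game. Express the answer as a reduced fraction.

Publisher 2 mixes with probability q on B5, chosen so Publisher 1 is indifferent: 5q + 0(1−q) = 4q + 12(1−q) gives q = 12/13.
Publisher 1's expected payoff (from either row, since indifferent) is 5·12/13 + 0·1/13 = 60/13.

60/13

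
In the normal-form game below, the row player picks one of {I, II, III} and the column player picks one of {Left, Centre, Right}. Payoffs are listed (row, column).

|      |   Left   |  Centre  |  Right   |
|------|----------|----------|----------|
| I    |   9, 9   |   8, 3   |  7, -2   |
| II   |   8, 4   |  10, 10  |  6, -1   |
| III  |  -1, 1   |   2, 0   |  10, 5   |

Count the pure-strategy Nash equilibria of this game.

(I, Left): the row player gets 9 (best alternative 8); the column player gets 9 (best alternative 3). Neither deviates — NE.
(II, Centre): the row player gets 10 (best alternative 8); the column player gets 10 (best alternative 4). Neither deviates — NE.
(III, Right): the row player gets 10 (best alternative 7); the column player gets 5 (best alternative 1). Neither deviates — NE.
(III, Left) is not a NE: the row player would switch to I (9 > -1).
No other cell survives both best-response checks, so there are 3 pure NE.

3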